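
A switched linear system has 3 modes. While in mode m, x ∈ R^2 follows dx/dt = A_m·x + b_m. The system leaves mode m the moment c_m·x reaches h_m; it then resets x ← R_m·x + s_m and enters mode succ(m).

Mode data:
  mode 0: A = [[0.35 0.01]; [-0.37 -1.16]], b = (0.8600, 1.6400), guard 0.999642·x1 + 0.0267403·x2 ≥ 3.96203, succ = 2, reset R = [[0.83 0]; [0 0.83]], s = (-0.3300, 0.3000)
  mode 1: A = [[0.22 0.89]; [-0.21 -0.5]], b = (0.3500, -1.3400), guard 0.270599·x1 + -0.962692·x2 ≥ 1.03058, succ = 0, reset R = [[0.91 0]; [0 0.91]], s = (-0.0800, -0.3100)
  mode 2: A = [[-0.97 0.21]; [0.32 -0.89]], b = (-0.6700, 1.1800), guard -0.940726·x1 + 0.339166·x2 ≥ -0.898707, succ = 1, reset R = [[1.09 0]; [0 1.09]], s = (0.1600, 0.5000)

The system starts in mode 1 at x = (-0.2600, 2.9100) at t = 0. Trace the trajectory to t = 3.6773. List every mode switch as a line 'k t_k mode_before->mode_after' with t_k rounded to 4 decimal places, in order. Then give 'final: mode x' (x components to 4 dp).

1 1.5562 1->0
2 2.6313 0->2
3 3.2720 2->1
final: 1 2.3951 0.7405

Mode 1: guard c·x = 1.0306 hit at Δt = 1.5562 (t = 1.5562), x⁻ = (2.2306, -0.4435) → reset → x⁺ = (1.9498, -0.7136), jump to mode 0
Mode 0: guard c·x = 3.9620 hit at Δt = 1.0751 (t = 2.6313), x⁻ = (3.9608, 0.0986) → reset → x⁺ = (2.9575, 0.3818), jump to mode 2
Mode 2: guard c·x = -0.8987 hit at Δt = 0.6407 (t = 3.2720), x⁻ = (1.3530, 1.1031) → reset → x⁺ = (1.6348, 1.7024), jump to mode 1
Mode 1: flow for 0.4053 to horizon, guard not reached → x = (2.3951, 0.7405)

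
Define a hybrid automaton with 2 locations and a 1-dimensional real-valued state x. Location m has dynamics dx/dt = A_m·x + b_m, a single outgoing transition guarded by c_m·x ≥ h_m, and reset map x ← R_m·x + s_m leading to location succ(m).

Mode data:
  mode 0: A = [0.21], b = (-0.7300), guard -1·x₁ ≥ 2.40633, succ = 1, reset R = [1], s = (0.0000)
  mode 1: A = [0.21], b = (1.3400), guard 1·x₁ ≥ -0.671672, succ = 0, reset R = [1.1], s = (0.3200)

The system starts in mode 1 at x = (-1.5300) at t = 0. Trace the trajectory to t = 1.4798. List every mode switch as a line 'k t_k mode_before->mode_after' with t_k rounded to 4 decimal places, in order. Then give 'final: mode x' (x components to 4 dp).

Mode 1: guard c·x = -0.6717 hit at Δt = 0.7758 (t = 0.7758), x⁻ = (-0.6717) → reset → x⁺ = (-0.4188), jump to mode 0
Mode 0: flow for 0.7040 to horizon, guard not reached → x = (-1.0394)

1 0.7758 1->0
final: 0 -1.0394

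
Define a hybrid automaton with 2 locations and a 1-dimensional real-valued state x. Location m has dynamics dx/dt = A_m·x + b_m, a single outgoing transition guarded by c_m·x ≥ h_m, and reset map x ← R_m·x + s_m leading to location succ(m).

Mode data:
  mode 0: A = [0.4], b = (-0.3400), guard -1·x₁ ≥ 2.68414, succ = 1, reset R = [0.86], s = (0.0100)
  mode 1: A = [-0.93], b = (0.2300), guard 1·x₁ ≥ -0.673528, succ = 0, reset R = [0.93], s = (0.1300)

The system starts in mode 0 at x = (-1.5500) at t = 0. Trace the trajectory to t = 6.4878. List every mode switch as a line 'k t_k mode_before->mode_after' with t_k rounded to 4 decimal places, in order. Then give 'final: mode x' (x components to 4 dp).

Mode 0: guard c·x = 2.6841 hit at Δt = 0.9675 (t = 0.9675), x⁻ = (-2.6841) → reset → x⁺ = (-2.2984), jump to mode 1
Mode 1: guard c·x = -0.6735 hit at Δt = 1.0934 (t = 2.0609), x⁻ = (-0.6735) → reset → x⁺ = (-0.4964), jump to mode 0
Mode 0: guard c·x = 2.6841 hit at Δt = 2.4126 (t = 4.4735), x⁻ = (-2.6841) → reset → x⁺ = (-2.2984), jump to mode 1
Mode 1: guard c·x = -0.6735 hit at Δt = 1.0934 (t = 5.5669), x⁻ = (-0.6735) → reset → x⁺ = (-0.4964), jump to mode 0
Mode 0: flow for 0.9209 to horizon, guard not reached → x = (-1.0960)

1 0.9675 0->1
2 2.0609 1->0
3 4.4735 0->1
4 5.5669 1->0
final: 0 -1.0960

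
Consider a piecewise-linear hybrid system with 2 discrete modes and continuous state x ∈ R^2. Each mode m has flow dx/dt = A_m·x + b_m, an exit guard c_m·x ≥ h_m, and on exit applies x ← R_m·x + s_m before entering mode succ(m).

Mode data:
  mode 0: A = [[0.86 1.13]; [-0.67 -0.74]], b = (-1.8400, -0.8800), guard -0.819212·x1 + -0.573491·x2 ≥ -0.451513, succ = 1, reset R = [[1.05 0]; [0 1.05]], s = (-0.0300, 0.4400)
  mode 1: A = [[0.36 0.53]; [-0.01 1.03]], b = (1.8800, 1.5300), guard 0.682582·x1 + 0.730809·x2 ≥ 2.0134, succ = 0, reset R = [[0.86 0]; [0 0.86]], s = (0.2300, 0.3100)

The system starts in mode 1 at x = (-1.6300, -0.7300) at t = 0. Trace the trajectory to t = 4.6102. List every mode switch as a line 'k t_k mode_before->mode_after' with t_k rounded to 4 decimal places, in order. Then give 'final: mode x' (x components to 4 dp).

Mode 1: guard c·x = 2.0134 hit at Δt = 1.4366 (t = 1.4366), x⁻ = (0.9566, 1.8616) → reset → x⁺ = (1.0526, 1.9110), jump to mode 0
Mode 0: guard c·x = -0.4515 hit at Δt = 1.1223 (t = 2.5589), x⁻ = (0.8714, -0.4574) → reset → x⁺ = (0.8849, -0.0403), jump to mode 1
Mode 1: guard c·x = 2.0134 hit at Δt = 0.4576 (t = 3.0165), x⁻ = (2.0698, 0.8218) → reset → x⁺ = (2.0101, 1.0167), jump to mode 0
Mode 0: guard c·x = -0.4515 hit at Δt = 1.1611 (t = 4.1776), x⁻ = (1.4571, -1.2941) → reset → x⁺ = (1.4999, -0.9188), jump to mode 1
Mode 1: flow for 0.4326 to horizon, guard not reached → x = (2.4392, -0.6111)

1 1.4366 1->0
2 2.5589 0->1
3 3.0165 1->0
4 4.1776 0->1
final: 1 2.4392 -0.6111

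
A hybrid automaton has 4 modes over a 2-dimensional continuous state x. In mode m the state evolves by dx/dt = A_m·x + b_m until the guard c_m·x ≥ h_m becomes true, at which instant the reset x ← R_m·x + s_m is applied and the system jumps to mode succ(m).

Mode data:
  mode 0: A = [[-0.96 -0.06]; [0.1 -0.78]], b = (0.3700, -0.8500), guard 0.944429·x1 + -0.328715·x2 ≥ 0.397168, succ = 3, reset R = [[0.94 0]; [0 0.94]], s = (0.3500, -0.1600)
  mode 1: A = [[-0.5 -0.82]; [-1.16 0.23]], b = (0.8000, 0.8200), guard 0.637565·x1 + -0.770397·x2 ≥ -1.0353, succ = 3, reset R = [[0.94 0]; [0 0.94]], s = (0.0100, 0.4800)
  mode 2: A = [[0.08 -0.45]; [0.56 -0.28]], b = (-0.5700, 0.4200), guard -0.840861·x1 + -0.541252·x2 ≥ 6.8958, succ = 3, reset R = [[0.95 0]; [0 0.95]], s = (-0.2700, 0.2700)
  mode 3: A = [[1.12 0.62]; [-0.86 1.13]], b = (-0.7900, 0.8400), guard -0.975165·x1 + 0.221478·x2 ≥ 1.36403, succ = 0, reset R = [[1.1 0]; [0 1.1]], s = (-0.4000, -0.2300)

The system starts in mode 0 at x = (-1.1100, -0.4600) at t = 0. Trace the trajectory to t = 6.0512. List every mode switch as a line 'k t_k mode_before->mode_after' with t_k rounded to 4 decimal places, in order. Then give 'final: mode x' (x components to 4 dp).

Mode 0: guard c·x = 0.3972 hit at Δt = 1.5814 (t = 1.5814), x⁻ = (0.0972, -0.9289) → reset → x⁺ = (0.4414, -1.0332), jump to mode 3
Mode 3: guard c·x = 1.3640 hit at Δt = 1.0442 (t = 2.6256), x⁻ = (-1.7009, -1.3304) → reset → x⁺ = (-2.2710, -1.6935), jump to mode 0
Mode 0: guard c·x = 0.3972 hit at Δt = 1.7586 (t = 4.3842), x⁻ = (-0.0327, -1.3022) → reset → x⁺ = (0.3193, -1.3840), jump to mode 3
Mode 3: guard c·x = 1.3640 hit at Δt = 0.8630 (t = 5.2472), x⁻ = (-1.8407, -1.9460) → reset → x⁺ = (-2.4248, -2.3706), jump to mode 0
Mode 0: flow for 0.8040 to horizon, guard not reached → x = (-0.8439, -1.8606)

1 1.5814 0->3
2 2.6256 3->0
3 4.3842 0->3
4 5.2472 3->0
final: 0 -0.8439 -1.8606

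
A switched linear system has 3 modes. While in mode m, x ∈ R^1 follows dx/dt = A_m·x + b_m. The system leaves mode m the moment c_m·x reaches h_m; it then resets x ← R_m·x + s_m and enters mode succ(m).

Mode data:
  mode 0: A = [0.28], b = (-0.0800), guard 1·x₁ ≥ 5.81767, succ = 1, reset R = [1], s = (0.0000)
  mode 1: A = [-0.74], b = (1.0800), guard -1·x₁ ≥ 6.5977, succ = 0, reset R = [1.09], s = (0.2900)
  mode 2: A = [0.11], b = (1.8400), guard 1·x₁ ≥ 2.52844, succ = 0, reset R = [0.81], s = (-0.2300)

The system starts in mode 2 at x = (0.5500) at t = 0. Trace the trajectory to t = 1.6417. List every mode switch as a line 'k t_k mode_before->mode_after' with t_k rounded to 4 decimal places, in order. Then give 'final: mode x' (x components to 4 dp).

Mode 2: guard c·x = 2.5284 hit at Δt = 0.9856 (t = 0.9856), x⁻ = (2.5284) → reset → x⁺ = (1.8180), jump to mode 0
Mode 0: flow for 0.6561 to horizon, guard not reached → x = (2.1271)

1 0.9856 2->0
final: 0 2.1271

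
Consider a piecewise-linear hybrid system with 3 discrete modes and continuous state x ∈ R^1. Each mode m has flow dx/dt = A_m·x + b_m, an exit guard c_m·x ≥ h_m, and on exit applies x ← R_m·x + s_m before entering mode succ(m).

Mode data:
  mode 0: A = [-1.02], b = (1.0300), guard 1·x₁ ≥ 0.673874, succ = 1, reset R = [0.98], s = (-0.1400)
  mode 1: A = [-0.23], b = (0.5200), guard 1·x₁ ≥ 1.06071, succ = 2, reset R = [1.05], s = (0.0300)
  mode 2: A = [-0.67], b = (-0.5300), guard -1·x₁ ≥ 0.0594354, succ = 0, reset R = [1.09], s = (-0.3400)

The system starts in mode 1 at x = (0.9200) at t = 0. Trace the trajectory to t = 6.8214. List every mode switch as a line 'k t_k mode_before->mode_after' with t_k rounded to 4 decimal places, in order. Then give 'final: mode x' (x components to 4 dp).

Mode 1: guard c·x = 1.0607 hit at Δt = 0.4820 (t = 0.4820), x⁻ = (1.0607) → reset → x⁺ = (1.1437), jump to mode 2
Mode 2: guard c·x = 0.0594 hit at Δt = 1.4515 (t = 1.9335), x⁻ = (-0.0594) → reset → x⁺ = (-0.4048), jump to mode 0
Mode 0: guard c·x = 0.6739 hit at Δt = 1.4095 (t = 3.3430), x⁻ = (0.6739) → reset → x⁺ = (0.5204), jump to mode 1
Mode 1: guard c·x = 1.0607 hit at Δt = 1.6161 (t = 4.9591), x⁻ = (1.0607) → reset → x⁺ = (1.1437), jump to mode 2
Mode 2: guard c·x = 0.0594 hit at Δt = 1.4515 (t = 6.4106), x⁻ = (-0.0594) → reset → x⁺ = (-0.4048), jump to mode 0
Mode 0: flow for 0.4108 to horizon, guard not reached → x = (0.0794)

1 0.4820 1->2
2 1.9335 2->0
3 3.3430 0->1
4 4.9591 1->2
5 6.4106 2->0
final: 0 0.0794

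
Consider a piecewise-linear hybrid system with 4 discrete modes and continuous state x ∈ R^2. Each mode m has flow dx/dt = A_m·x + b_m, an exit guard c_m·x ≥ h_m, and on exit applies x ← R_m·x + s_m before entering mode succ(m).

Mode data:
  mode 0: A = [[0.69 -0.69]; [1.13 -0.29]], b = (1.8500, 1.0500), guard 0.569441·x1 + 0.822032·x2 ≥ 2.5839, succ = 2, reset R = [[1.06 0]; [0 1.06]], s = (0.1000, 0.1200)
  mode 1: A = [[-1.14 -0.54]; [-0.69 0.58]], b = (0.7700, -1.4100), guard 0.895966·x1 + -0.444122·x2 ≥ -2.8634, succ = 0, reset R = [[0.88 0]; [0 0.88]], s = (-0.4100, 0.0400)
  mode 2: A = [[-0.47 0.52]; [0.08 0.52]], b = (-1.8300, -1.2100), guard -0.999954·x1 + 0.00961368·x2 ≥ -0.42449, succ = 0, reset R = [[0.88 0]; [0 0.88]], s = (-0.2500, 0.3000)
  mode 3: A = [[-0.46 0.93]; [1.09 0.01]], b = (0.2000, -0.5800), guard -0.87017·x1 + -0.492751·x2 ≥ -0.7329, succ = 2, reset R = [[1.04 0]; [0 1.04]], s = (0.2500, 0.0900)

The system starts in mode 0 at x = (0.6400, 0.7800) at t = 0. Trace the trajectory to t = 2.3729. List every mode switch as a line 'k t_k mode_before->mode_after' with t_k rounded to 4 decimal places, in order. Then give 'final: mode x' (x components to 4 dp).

Mode 0: guard c·x = 2.5839 hit at Δt = 0.6030 (t = 0.6030), x⁻ = (1.6858, 1.9755) → reset → x⁺ = (1.8870, 2.2140), jump to mode 2
Mode 2: guard c·x = -0.4245 hit at Δt = 1.2280 (t = 1.8310), x⁻ = (0.4464, 2.2741) → reset → x⁺ = (0.1428, 2.3012), jump to mode 0
Mode 0: flow for 0.5419 to horizon, guard not reached → x = (0.3128, 2.6262)

1 0.6030 0->2
2 1.8310 2->0
final: 0 0.3128 2.6262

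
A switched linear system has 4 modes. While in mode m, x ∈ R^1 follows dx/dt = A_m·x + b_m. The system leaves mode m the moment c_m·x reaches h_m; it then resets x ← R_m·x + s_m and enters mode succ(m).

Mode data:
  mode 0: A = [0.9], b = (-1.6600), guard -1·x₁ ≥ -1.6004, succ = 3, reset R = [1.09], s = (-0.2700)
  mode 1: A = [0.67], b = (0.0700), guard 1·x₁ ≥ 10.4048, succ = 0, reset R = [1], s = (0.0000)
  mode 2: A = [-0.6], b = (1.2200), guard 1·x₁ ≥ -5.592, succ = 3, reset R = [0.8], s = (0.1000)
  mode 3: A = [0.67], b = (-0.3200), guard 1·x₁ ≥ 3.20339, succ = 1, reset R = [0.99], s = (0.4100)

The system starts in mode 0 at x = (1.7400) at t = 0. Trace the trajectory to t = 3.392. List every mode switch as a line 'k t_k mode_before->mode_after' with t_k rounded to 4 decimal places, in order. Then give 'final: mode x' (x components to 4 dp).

1 0.9430 0->3
2 2.4444 3->1
final: 1 6.8501

Mode 0: guard c·x = -1.6004 hit at Δt = 0.9430 (t = 0.9430), x⁻ = (1.6004) → reset → x⁺ = (1.4744), jump to mode 3
Mode 3: guard c·x = 3.2034 hit at Δt = 1.5014 (t = 2.4444), x⁻ = (3.2034) → reset → x⁺ = (3.5814), jump to mode 1
Mode 1: flow for 0.9476 to horizon, guard not reached → x = (6.8501)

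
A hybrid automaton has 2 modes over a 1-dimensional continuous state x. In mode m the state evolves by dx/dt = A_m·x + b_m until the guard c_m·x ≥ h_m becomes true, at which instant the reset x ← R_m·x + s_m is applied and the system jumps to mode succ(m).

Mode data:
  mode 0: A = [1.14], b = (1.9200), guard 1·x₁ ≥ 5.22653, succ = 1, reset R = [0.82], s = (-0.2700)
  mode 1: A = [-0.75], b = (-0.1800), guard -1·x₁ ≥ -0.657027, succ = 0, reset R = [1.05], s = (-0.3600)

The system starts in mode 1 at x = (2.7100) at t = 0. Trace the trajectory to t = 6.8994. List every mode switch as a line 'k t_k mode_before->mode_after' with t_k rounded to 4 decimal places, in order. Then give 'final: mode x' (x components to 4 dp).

1 1.5873 1->0
2 2.6688 0->1
3 4.7447 1->0
4 5.8262 0->1
final: 1 1.6629

Mode 1: guard c·x = -0.6570 hit at Δt = 1.5873 (t = 1.5873), x⁻ = (0.6570) → reset → x⁺ = (0.3299), jump to mode 0
Mode 0: guard c·x = 5.2265 hit at Δt = 1.0815 (t = 2.6688), x⁻ = (5.2265) → reset → x⁺ = (4.0158), jump to mode 1
Mode 1: guard c·x = -0.6570 hit at Δt = 2.0759 (t = 4.7447), x⁻ = (0.6570) → reset → x⁺ = (0.3299), jump to mode 0
Mode 0: guard c·x = 5.2265 hit at Δt = 1.0815 (t = 5.8262), x⁻ = (5.2265) → reset → x⁺ = (4.0158), jump to mode 1
Mode 1: flow for 1.0732 to horizon, guard not reached → x = (1.6629)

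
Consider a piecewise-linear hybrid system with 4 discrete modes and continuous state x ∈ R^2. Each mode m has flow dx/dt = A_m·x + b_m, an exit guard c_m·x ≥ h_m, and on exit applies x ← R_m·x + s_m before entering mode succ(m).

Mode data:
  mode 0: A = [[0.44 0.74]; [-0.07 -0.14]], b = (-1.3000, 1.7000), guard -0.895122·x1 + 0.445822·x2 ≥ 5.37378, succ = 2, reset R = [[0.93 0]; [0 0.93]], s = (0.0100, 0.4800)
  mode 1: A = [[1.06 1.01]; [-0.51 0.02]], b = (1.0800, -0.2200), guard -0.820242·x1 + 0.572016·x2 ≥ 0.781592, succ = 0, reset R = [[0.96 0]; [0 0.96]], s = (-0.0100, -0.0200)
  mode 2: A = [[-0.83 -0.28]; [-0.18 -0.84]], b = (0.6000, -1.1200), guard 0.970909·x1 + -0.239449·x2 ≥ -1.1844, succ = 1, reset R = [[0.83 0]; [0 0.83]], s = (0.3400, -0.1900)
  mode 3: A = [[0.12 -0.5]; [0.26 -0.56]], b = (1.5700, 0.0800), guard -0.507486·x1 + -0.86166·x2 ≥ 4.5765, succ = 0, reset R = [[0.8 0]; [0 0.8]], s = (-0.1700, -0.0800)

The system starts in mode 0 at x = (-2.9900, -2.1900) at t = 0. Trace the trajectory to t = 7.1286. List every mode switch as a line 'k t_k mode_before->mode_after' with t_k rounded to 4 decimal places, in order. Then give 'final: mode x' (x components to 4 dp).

Mode 0: guard c·x = 5.3738 hit at Δt = 0.7553 (t = 0.7553), x⁻ = (-6.2618, -0.5189) → reset → x⁺ = (-5.8135, -0.0026), jump to mode 2
Mode 2: guard c·x = -1.1844 hit at Δt = 1.3533 (t = 2.1086), x⁻ = (-1.3434, -0.5008) → reset → x⁺ = (-0.7750, -0.6056), jump to mode 1
Mode 1: guard c·x = 0.7816 hit at Δt = 0.9389 (t = 3.0475), x⁻ = (-1.2011, -0.3560) → reset → x⁺ = (-1.1631, -0.3617), jump to mode 0
Mode 0: guard c·x = 5.3738 hit at Δt = 2.1337 (t = 5.1811), x⁻ = (-4.3776, 3.2643) → reset → x⁺ = (-4.0612, 3.5158), jump to mode 2
Mode 2: guard c·x = -1.1844 hit at Δt = 1.4096 (t = 6.5908), x⁻ = (-1.1051, 0.4656) → reset → x⁺ = (-0.5772, 0.1964), jump to mode 1
Mode 1: flow for 0.5378 to horizon, guard not reached → x = (-0.0920, 0.1781)

1 0.7553 0->2
2 2.1086 2->1
3 3.0475 1->0
4 5.1811 0->2
5 6.5908 2->1
final: 1 -0.0920 0.1781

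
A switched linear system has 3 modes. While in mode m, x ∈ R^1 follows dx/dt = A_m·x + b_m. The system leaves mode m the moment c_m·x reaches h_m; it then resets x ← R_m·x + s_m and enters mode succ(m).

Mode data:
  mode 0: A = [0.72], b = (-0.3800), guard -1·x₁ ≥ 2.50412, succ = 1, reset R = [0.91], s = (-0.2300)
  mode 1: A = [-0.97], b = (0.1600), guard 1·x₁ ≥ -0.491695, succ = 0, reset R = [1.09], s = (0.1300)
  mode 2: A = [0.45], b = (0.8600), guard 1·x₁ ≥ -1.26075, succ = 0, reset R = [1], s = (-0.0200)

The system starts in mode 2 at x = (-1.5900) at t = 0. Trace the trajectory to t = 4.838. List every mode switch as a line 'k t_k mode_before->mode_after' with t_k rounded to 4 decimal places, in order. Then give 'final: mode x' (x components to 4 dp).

1 1.5683 2->0
2 2.2859 0->1
3 3.7334 1->0
final: 0 -1.5405

Mode 2: guard c·x = -1.2608 hit at Δt = 1.5683 (t = 1.5683), x⁻ = (-1.2608) → reset → x⁺ = (-1.2808), jump to mode 0
Mode 0: guard c·x = 2.5041 hit at Δt = 0.7176 (t = 2.2859), x⁻ = (-2.5041) → reset → x⁺ = (-2.5087), jump to mode 1
Mode 1: guard c·x = -0.4917 hit at Δt = 1.4475 (t = 3.7334), x⁻ = (-0.4917) → reset → x⁺ = (-0.4059), jump to mode 0
Mode 0: flow for 1.1046 to horizon, guard not reached → x = (-1.5405)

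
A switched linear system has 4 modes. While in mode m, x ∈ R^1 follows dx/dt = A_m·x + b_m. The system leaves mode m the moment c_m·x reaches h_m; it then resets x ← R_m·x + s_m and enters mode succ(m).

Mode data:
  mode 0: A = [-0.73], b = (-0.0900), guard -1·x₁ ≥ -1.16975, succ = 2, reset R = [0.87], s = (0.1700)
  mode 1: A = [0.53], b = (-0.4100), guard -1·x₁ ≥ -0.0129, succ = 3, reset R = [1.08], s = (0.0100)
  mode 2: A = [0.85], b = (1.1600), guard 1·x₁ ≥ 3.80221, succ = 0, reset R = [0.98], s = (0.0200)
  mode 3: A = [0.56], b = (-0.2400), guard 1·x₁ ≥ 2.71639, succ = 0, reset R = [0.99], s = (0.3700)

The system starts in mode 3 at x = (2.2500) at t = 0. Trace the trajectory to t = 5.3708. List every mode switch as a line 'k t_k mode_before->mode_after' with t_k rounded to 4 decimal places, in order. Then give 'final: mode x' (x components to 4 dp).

Mode 3: guard c·x = 2.7164 hit at Δt = 0.4071 (t = 0.4071), x⁻ = (2.7164) → reset → x⁺ = (3.0592), jump to mode 0
Mode 0: guard c·x = -1.1698 hit at Δt = 1.2338 (t = 1.6409), x⁻ = (1.1697) → reset → x⁺ = (1.1877), jump to mode 2
Mode 2: guard c·x = 3.8022 hit at Δt = 0.8297 (t = 2.4706), x⁻ = (3.8022) → reset → x⁺ = (3.7462), jump to mode 0
Mode 0: guard c·x = -1.1698 hit at Δt = 1.5015 (t = 3.9721), x⁻ = (1.1697) → reset → x⁺ = (1.1877), jump to mode 2
Mode 2: guard c·x = 3.8022 hit at Δt = 0.8297 (t = 4.8018), x⁻ = (3.8022) → reset → x⁺ = (3.7462), jump to mode 0
Mode 0: flow for 0.5690 to horizon, guard not reached → x = (2.4310)

1 0.4071 3->0
2 1.6409 0->2
3 2.4706 2->0
4 3.9721 0->2
5 4.8018 2->0
final: 0 2.4310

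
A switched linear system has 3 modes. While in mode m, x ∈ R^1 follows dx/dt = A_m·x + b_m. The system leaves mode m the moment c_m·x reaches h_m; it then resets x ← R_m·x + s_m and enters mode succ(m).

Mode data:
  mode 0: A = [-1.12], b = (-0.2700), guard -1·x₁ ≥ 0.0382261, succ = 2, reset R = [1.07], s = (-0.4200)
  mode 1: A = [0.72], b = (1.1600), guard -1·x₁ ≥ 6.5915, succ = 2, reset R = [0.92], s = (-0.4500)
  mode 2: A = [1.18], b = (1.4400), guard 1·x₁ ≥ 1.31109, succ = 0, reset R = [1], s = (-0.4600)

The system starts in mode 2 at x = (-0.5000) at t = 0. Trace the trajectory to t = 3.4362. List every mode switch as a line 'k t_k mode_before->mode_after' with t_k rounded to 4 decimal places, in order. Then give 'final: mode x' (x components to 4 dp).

1 1.0651 2->0
2 2.5682 0->2
final: 2 0.8947

Mode 2: guard c·x = 1.3111 hit at Δt = 1.0651 (t = 1.0651), x⁻ = (1.3111) → reset → x⁺ = (0.8511), jump to mode 0
Mode 0: guard c·x = 0.0382 hit at Δt = 1.5031 (t = 2.5682), x⁻ = (-0.0382) → reset → x⁺ = (-0.4609), jump to mode 2
Mode 2: flow for 0.8680 to horizon, guard not reached → x = (0.8947)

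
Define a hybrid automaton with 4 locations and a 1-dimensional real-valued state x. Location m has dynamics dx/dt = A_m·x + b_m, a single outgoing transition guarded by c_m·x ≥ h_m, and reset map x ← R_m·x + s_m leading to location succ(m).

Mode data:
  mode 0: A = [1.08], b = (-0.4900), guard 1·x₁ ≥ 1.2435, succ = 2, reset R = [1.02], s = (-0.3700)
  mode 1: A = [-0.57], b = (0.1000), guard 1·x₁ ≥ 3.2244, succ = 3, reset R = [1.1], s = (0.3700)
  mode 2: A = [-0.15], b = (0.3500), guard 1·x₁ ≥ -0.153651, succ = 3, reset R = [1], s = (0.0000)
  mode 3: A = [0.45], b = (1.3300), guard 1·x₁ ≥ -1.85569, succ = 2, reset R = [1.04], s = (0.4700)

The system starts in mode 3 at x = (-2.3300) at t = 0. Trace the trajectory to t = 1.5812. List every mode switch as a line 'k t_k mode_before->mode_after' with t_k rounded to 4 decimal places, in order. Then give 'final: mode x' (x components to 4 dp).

1 1.2540 3->2
final: 2 -1.2782

Mode 3: guard c·x = -1.8557 hit at Δt = 1.2540 (t = 1.2540), x⁻ = (-1.8557) → reset → x⁺ = (-1.4599), jump to mode 2
Mode 2: flow for 0.3272 to horizon, guard not reached → x = (-1.2782)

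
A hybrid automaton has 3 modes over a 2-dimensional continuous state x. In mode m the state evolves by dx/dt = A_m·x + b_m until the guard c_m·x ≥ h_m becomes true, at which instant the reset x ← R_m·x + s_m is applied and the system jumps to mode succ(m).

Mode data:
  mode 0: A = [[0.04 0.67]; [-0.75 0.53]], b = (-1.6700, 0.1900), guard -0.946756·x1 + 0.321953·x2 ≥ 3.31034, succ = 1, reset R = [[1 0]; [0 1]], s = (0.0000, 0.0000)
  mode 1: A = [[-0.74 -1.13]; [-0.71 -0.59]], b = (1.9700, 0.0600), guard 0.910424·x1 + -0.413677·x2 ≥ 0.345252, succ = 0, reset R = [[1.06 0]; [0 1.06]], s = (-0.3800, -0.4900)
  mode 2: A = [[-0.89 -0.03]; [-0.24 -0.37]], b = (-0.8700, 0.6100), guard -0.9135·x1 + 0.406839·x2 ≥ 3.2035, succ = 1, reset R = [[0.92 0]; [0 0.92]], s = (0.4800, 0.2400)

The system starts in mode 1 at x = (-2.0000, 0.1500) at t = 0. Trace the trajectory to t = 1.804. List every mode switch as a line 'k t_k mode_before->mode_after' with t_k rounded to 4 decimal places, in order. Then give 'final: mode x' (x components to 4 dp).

1 1.3938 1->0
final: 0 -0.5173 -0.0041

Mode 1: guard c·x = 0.3453 hit at Δt = 1.3938 (t = 1.3938), x⁻ = (0.5399, 0.3537) → reset → x⁺ = (0.1923, -0.1151), jump to mode 0
Mode 0: flow for 0.4102 to horizon, guard not reached → x = (-0.5173, -0.0041)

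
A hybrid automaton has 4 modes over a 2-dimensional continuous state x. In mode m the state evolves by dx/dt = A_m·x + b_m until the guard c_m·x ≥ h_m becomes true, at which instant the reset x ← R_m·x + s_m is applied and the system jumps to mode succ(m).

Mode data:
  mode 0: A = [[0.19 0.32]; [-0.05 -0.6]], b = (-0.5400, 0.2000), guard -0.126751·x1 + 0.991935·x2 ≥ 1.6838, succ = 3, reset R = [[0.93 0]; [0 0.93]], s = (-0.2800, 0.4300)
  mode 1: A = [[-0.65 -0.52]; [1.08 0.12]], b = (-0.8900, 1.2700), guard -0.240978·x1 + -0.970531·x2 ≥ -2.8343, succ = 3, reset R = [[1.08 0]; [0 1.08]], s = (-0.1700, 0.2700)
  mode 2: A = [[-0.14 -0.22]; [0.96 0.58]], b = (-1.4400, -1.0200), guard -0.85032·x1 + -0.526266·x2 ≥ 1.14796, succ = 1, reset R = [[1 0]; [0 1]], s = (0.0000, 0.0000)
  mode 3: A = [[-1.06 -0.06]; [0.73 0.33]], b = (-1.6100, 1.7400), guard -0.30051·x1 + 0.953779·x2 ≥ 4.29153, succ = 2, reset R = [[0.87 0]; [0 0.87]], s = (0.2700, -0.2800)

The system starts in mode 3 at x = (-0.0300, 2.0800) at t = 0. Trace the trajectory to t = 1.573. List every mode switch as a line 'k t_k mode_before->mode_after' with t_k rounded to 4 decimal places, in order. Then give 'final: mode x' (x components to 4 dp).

1 0.8981 3->2
final: 2 -1.9860 3.0823

Mode 3: guard c·x = 4.2915 hit at Δt = 0.8981 (t = 0.8981), x⁻ = (-1.0585, 4.1660) → reset → x⁺ = (-0.6509, 3.3444), jump to mode 2
Mode 2: flow for 0.6749 to horizon, guard not reached → x = (-1.9860, 3.0823)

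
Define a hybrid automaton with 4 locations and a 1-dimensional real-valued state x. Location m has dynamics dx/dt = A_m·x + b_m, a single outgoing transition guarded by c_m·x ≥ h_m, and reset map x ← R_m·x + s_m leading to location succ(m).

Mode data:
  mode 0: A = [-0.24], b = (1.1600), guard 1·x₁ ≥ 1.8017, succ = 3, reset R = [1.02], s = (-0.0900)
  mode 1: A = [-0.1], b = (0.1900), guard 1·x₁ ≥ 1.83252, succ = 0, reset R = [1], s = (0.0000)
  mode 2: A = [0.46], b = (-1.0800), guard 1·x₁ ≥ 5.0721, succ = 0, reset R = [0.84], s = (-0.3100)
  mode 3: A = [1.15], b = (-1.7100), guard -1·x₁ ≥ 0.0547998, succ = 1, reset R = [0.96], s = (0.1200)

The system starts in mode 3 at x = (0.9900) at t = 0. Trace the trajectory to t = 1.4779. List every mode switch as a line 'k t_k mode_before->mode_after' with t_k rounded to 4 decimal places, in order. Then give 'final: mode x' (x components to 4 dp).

Mode 3: guard c·x = 0.0548 hit at Δt = 0.9845 (t = 0.9845), x⁻ = (-0.0548) → reset → x⁺ = (0.0674), jump to mode 1
Mode 1: flow for 0.4934 to horizon, guard not reached → x = (0.1556)

1 0.9845 3->1
final: 1 0.1556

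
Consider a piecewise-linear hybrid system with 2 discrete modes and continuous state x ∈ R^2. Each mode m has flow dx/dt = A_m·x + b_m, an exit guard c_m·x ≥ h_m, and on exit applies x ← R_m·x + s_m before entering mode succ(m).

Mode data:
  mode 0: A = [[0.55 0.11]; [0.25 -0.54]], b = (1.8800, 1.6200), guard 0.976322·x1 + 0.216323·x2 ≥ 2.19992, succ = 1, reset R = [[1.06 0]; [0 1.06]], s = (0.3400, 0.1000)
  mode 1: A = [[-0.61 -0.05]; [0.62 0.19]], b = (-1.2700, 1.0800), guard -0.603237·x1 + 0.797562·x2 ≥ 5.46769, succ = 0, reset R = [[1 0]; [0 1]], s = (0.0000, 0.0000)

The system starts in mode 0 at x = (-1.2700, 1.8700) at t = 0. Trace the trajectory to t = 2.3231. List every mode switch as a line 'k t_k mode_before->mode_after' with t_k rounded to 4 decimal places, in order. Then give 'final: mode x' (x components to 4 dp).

1 1.3951 0->1
final: 1 0.1683 5.0891

Mode 0: guard c·x = 2.1999 hit at Δt = 1.3951 (t = 1.3951), x⁻ = (1.6955, 2.5173) → reset → x⁺ = (2.1372, 2.7684), jump to mode 1
Mode 1: flow for 0.9280 to horizon, guard not reached → x = (0.1683, 5.0891)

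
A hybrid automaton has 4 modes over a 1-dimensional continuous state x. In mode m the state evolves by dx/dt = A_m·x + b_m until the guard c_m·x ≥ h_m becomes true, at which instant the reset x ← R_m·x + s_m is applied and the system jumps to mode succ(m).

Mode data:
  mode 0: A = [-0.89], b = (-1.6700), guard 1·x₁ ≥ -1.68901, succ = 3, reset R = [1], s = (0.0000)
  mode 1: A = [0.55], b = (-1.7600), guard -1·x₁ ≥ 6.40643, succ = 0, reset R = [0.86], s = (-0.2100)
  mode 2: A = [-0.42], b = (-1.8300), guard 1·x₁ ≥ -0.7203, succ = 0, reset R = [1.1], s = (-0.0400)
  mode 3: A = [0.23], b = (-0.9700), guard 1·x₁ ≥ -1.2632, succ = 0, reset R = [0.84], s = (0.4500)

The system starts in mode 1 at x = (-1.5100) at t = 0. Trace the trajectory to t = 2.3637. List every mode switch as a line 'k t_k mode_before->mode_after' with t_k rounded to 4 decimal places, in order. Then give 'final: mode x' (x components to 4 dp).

1 1.2959 1->0
final: 0 -3.3622

Mode 1: guard c·x = 6.4064 hit at Δt = 1.2959 (t = 1.2959), x⁻ = (-6.4064) → reset → x⁺ = (-5.7195), jump to mode 0
Mode 0: flow for 1.0678 to horizon, guard not reached → x = (-3.3622)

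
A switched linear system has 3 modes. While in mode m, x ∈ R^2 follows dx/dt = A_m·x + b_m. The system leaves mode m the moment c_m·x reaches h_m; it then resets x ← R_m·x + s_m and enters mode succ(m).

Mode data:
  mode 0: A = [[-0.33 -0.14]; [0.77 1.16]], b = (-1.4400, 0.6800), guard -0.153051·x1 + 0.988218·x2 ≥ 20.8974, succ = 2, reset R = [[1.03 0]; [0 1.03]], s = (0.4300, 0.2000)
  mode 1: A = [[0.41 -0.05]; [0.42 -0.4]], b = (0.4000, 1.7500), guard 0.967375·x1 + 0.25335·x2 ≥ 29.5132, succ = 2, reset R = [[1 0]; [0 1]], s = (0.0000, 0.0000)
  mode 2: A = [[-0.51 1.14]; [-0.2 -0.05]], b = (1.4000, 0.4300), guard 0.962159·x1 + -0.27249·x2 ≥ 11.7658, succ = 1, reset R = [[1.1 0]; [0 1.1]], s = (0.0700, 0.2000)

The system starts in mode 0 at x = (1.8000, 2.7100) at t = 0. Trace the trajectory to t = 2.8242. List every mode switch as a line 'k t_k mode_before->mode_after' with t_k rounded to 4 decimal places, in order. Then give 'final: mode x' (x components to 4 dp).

1 1.5535 0->2
2 2.5148 2->1
final: 1 21.9541 21.9914

Mode 0: guard c·x = 20.8974 hit at Δt = 1.5535 (t = 1.5535), x⁻ = (-2.4247, 20.7710) → reset → x⁺ = (-2.0674, 21.5942), jump to mode 2
Mode 2: guard c·x = 11.7658 hit at Δt = 0.9613 (t = 2.5148), x⁻ = (17.6976, 19.3114) → reset → x⁺ = (19.5374, 21.4425), jump to mode 1
Mode 1: flow for 0.3094 to horizon, guard not reached → x = (21.9541, 21.9914)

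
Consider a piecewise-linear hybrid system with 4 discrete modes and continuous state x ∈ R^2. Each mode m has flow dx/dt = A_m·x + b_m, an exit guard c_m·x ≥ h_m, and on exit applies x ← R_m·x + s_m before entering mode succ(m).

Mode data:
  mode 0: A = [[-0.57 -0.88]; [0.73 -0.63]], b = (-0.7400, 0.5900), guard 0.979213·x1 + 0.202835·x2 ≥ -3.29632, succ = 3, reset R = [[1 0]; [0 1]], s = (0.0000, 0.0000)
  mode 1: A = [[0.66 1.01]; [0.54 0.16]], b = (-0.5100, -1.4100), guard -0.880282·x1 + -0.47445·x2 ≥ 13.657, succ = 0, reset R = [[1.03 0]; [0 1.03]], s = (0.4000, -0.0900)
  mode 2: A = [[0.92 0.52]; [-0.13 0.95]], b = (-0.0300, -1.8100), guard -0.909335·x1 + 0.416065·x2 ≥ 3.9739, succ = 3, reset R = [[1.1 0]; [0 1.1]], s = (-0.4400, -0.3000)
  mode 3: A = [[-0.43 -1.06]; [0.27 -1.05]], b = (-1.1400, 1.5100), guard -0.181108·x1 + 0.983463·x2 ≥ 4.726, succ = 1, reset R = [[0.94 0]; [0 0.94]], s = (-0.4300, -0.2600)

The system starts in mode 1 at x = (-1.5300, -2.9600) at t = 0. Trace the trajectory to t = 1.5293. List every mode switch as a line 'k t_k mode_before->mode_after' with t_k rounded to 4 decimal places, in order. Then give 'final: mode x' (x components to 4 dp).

Mode 1: guard c·x = 13.6570 hit at Δt = 1.0397 (t = 1.0397), x⁻ = (-11.0637, -8.2576) → reset → x⁺ = (-10.9956, -8.5953), jump to mode 0
Mode 0: flow for 0.4896 to horizon, guard not reached → x = (-5.3609, -8.4944)

1 1.0397 1->0
final: 0 -5.3609 -8.4944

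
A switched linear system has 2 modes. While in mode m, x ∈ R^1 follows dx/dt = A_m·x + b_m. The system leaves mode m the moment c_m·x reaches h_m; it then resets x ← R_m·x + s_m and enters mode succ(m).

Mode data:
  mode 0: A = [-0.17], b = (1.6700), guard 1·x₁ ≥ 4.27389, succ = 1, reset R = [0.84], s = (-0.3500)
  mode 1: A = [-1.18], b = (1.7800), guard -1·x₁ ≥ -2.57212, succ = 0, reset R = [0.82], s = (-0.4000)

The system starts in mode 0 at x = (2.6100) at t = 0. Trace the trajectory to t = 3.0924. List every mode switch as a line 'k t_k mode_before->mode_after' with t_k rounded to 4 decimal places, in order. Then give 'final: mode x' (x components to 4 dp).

Mode 0: guard c·x = 4.2739 hit at Δt = 1.5425 (t = 1.5425), x⁻ = (4.2739) → reset → x⁺ = (3.2401), jump to mode 1
Mode 1: guard c·x = -2.5721 hit at Δt = 0.4130 (t = 1.9555), x⁻ = (2.5721) → reset → x⁺ = (1.7091), jump to mode 0
Mode 0: flow for 1.1369 to horizon, guard not reached → x = (3.1352)

1 1.5425 0->1
2 1.9555 1->0
final: 0 3.1352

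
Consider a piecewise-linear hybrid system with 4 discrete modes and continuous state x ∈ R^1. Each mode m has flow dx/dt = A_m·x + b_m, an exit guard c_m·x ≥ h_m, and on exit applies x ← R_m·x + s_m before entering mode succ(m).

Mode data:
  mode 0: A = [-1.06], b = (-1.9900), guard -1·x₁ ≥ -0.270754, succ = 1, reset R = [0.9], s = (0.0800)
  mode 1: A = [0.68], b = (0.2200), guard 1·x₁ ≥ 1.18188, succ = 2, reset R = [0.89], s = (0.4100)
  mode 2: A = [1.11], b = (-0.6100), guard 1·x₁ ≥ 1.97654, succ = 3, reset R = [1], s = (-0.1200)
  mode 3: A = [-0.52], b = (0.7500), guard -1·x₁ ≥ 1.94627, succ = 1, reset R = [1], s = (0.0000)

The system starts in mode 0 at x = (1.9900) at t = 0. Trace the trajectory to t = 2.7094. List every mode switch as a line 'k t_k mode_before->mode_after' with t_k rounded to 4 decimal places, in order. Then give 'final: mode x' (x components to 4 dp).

Mode 0: guard c·x = -0.2708 hit at Δt = 0.5547 (t = 0.5547), x⁻ = (0.2708) → reset → x⁺ = (0.3237), jump to mode 1
Mode 1: guard c·x = 1.1819 hit at Δt = 1.2414 (t = 1.7961), x⁻ = (1.1819) → reset → x⁺ = (1.4619), jump to mode 2
Mode 2: guard c·x = 1.9765 hit at Δt = 0.4030 (t = 2.1991), x⁻ = (1.9765) → reset → x⁺ = (1.8565), jump to mode 3
Mode 3: flow for 0.5103 to horizon, guard not reached → x = (1.7600)

1 0.5547 0->1
2 1.7961 1->2
3 2.1991 2->3
final: 3 1.7600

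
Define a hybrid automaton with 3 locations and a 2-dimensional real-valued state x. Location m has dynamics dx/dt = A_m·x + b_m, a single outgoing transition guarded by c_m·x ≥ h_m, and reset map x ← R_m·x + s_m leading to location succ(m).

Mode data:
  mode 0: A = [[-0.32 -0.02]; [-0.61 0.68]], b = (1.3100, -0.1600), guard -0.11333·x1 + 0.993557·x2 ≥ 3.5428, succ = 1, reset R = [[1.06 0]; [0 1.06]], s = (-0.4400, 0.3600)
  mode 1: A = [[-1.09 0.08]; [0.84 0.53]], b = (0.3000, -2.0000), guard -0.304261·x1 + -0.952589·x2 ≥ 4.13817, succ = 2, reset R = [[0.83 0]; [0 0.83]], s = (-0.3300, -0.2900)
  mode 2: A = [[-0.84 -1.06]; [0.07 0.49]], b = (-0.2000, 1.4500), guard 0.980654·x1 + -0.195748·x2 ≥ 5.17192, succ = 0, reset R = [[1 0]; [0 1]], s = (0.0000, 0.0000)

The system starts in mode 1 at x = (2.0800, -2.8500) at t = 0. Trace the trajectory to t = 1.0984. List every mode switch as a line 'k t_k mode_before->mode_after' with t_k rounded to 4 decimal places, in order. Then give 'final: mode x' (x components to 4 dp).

Mode 1: guard c·x = 4.1382 hit at Δt = 0.6736 (t = 0.6736), x⁻ = (0.9977, -4.6628) → reset → x⁺ = (0.4981, -4.1601), jump to mode 2
Mode 2: flow for 0.4248 to horizon, guard not reached → x = (1.9001, -4.3981)

1 0.6736 1->2
final: 2 1.9001 -4.3981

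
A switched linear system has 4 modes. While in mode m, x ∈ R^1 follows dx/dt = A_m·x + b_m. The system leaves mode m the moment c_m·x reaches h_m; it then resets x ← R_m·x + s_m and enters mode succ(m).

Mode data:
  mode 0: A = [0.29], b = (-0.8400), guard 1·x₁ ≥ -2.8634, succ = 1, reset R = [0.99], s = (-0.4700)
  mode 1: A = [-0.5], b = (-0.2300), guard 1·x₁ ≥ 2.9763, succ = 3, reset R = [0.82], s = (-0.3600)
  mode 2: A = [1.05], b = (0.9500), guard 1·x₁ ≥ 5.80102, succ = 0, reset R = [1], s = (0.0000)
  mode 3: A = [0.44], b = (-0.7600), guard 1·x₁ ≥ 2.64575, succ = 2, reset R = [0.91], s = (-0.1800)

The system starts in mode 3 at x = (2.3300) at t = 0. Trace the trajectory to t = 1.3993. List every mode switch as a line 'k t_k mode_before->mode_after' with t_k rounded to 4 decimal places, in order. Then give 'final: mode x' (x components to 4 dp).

Mode 3: guard c·x = 2.6458 hit at Δt = 0.9574 (t = 0.9574), x⁻ = (2.6457) → reset → x⁺ = (2.2276), jump to mode 2
Mode 2: flow for 0.4419 to horizon, guard not reached → x = (4.0771)

1 0.9574 3->2
final: 2 4.0771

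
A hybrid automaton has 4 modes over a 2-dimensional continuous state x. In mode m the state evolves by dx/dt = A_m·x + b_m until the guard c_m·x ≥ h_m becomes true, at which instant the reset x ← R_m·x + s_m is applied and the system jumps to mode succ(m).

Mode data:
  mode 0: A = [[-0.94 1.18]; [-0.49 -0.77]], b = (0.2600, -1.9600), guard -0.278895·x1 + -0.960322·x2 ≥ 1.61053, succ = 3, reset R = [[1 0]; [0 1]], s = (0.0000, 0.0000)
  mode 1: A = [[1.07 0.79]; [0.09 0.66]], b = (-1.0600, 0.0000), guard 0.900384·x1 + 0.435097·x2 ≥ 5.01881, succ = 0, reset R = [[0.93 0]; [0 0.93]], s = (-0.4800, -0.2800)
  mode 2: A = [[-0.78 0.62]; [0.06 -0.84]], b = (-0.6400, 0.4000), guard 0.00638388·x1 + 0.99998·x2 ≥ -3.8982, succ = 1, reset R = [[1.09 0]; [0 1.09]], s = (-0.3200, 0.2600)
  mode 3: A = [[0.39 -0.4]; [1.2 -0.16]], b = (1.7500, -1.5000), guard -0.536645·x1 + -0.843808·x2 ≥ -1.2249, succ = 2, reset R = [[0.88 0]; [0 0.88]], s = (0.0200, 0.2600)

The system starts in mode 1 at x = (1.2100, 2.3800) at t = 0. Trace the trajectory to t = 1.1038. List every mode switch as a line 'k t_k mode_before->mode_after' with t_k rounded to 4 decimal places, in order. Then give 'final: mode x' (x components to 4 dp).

1 0.6655 1->0
final: 0 2.9304 1.0746

Mode 1: guard c·x = 5.0188 hit at Δt = 0.6655 (t = 0.6655), x⁻ = (3.7112, 3.8551) → reset → x⁺ = (2.9714, 3.3052), jump to mode 0
Mode 0: flow for 0.4383 to horizon, guard not reached → x = (2.9304, 1.0746)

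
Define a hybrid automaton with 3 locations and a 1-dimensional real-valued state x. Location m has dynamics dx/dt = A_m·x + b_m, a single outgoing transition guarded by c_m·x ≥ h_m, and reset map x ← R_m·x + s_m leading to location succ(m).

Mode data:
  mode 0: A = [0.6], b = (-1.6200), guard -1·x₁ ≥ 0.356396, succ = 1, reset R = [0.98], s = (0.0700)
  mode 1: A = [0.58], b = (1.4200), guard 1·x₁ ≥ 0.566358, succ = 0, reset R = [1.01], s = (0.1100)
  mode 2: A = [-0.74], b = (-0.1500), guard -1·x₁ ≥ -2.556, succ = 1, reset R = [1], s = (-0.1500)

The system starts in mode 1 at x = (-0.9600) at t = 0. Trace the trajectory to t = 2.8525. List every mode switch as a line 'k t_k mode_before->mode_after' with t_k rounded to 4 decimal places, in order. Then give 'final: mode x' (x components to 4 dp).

Mode 1: guard c·x = 0.5664 hit at Δt = 1.2170 (t = 1.2170), x⁻ = (0.5664) → reset → x⁺ = (0.6820), jump to mode 0
Mode 0: guard c·x = 0.3564 hit at Δt = 0.6919 (t = 1.9089), x⁻ = (-0.3564) → reset → x⁺ = (-0.2793), jump to mode 1
Mode 1: guard c·x = 0.5664 hit at Δt = 0.5676 (t = 2.4765), x⁻ = (0.5664) → reset → x⁺ = (0.6820), jump to mode 0
Mode 0: flow for 0.3760 to horizon, guard not reached → x = (0.1713)

1 1.2170 1->0
2 1.9089 0->1
3 2.4765 1->0
final: 0 0.1713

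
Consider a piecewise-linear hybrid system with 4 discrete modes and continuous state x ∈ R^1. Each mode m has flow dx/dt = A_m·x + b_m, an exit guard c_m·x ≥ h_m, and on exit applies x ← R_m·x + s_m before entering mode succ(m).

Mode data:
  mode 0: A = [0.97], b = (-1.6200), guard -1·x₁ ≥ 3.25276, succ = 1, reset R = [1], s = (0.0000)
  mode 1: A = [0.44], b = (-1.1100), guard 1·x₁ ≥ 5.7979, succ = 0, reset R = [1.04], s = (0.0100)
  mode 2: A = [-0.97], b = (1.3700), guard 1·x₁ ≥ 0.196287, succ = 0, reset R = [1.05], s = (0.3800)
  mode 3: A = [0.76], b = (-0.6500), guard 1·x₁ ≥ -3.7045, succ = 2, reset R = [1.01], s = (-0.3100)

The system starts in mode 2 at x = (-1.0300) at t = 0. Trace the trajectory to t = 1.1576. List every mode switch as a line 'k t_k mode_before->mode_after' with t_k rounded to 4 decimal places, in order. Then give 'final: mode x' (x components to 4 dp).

1 0.7189 2->0
final: 0 0.0111

Mode 2: guard c·x = 0.1963 hit at Δt = 0.7189 (t = 0.7189), x⁻ = (0.1963) → reset → x⁺ = (0.5861), jump to mode 0
Mode 0: flow for 0.4387 to horizon, guard not reached → x = (0.0111)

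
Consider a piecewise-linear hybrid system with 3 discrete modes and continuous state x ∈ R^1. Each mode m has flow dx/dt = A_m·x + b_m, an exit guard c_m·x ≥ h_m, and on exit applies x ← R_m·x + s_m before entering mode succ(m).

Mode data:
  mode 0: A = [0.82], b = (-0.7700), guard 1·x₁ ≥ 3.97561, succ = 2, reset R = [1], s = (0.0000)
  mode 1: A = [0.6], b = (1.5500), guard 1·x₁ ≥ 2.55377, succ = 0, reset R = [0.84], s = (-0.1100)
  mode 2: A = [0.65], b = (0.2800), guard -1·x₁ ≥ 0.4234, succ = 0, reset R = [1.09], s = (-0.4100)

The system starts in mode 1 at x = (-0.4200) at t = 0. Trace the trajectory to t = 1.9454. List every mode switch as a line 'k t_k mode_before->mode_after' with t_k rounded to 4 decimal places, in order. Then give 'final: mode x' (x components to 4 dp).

1 1.4414 1->0
final: 0 2.5961

Mode 1: guard c·x = 2.5538 hit at Δt = 1.4414 (t = 1.4414), x⁻ = (2.5538) → reset → x⁺ = (2.0352), jump to mode 0
Mode 0: flow for 0.5040 to horizon, guard not reached → x = (2.5961)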